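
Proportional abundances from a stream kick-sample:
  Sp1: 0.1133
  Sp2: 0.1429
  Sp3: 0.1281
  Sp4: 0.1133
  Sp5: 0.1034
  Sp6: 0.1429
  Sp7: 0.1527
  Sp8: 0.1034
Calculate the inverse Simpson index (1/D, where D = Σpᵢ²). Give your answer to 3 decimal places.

D = 0.1133² + 0.1429² + 0.1281² + 0.1133² + 0.1034² + 0.1429² + 0.1527² + 0.1034² = 0.0128369 + 0.0204204 + 0.0164096 + 0.0128369 + 0.0106916 + 0.0204204 + 0.0233173 + 0.0106916 = 0.1276246 (working shown to 7 dp, full precision carried).
So 1/D = 7.83548, i.e. 7.835 to 3 decimal places.

7.835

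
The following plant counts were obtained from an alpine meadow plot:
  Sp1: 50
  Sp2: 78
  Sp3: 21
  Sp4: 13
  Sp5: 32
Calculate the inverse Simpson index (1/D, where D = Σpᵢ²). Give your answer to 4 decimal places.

Total N = 50+78+21+13+32 = 194, so the proportions are 0.25773196, 0.40206186, 0.10824742, 0.06701031, 0.16494845 (working shown to 8 dp, full precision carried).
D = 0.25773196² + 0.40206186² + 0.10824742² + 0.06701031² + 0.16494845² = 0.06642576 + 0.16165374 + 0.01171750 + 0.00449038 + 0.02720799 = 0.27149538.
So 1/D = 3.683304, i.e. 3.6833 to 4 decimal places.

3.6833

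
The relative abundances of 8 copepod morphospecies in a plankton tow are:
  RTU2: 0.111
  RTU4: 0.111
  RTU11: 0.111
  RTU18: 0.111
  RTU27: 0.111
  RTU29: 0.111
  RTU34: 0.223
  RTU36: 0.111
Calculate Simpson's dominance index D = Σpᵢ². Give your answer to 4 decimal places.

0.1360

D = 0.111² + 0.111² + 0.111² + 0.111² + 0.111² + 0.111² + 0.223² + 0.111² = 0.012321 + 0.012321 + 0.012321 + 0.012321 + 0.012321 + 0.012321 + 0.049729 + 0.012321 = 0.135976 (working shown to 6 dp, full precision carried).
To 4 decimal places, D = 0.1360.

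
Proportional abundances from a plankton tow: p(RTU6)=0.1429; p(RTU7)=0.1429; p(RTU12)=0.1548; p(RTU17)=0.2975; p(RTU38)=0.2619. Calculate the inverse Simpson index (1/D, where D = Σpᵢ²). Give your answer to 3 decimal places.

4.506

D = 0.1429² + 0.1429² + 0.1548² + 0.2975² + 0.2619² = 0.020420410 + 0.020420410 + 0.023963040 + 0.088506250 + 0.068591610 = 0.221901720 (working shown to 9 dp, full precision carried).
So 1/D = 4.5064995, i.e. 4.506 to 3 decimal places.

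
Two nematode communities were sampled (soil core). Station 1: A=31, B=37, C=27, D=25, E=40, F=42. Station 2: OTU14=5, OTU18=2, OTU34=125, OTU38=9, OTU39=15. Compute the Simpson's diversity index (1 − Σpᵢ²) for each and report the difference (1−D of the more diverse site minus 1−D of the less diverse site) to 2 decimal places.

0.48

Station 1: N=202, proportions 0.1535, 0.1832, 0.1337, 0.1238, 0.198, 0.2079, giving 1−D = 0.8273 (working shown to 4 dp, full precision carried).
Station 2: N=156, proportions 0.0321, 0.0128, 0.8013, 0.0577, 0.0962, giving 1−D = 0.3442.
Difference = |0.8273 − 0.3442| = 0.4831, i.e. 0.48 to 2 decimal places.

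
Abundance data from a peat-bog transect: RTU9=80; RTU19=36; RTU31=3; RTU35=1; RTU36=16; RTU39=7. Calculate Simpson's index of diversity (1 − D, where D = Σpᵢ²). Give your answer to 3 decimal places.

0.608

Total N = 80+36+3+1+16+7 = 143, so the proportions are 0.55944, 0.25175, 0.02098, 0.00699, 0.11189, 0.04895 (working shown to 5 dp, full precision carried).
D = 0.55944² + 0.25175² + 0.02098² + 0.00699² + 0.11189² + 0.04895² = 0.31297 + 0.06338 + 0.00044 + 0.00005 + 0.01252 + 0.00240 = 0.39176.
So 1 − D = 0.60824, i.e. 0.608 to 3 decimal places.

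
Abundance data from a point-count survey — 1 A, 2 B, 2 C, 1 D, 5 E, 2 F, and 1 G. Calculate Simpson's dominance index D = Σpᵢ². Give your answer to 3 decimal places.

Total N = 1+2+2+1+5+2+1 = 14, so the proportions are 0.07143, 0.14286, 0.14286, 0.07143, 0.35714, 0.14286, 0.07143 (working shown to 5 dp, full precision carried).
D = 0.07143² + 0.14286² + 0.14286² + 0.07143² + 0.35714² + 0.14286² + 0.07143² = 0.00510 + 0.02041 + 0.02041 + 0.00510 + 0.12755 + 0.02041 + 0.00510 = 0.20408.
To 3 decimal places, D = 0.204.

0.204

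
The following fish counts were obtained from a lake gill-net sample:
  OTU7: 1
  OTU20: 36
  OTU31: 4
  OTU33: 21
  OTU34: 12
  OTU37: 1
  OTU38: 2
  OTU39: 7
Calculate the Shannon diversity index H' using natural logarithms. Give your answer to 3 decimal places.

Total N = 1+36+4+21+12+1+2+7 = 84, so the proportions are 0.0119, 0.42857, 0.04762, 0.25, 0.14286, 0.0119, 0.02381, 0.08333 (working shown to 5 dp, full precision carried).
Each pᵢ ln pᵢ term: 0.0119×(-4.43082)=-0.05275, 0.42857×(-0.84730)=-0.36313, 0.04762×(-3.04452)=-0.14498, 0.25×(-1.38629)=-0.34657, 0.14286×(-1.94591)=-0.27799, 0.0119×(-4.43082)=-0.05275, 0.02381×(-3.73767)=-0.08899, 0.08333×(-2.48491)=-0.20708.
Sum = -1.53423, so H' = 1.534.

1.534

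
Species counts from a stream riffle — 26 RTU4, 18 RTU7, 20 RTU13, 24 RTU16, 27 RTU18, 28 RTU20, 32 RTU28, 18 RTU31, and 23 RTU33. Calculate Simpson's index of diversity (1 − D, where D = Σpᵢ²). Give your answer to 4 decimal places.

0.8850

Total N = 26+18+20+24+27+28+32+18+23 = 216, so the proportions are 0.12037, 0.083333, 0.092593, 0.111111, 0.125, 0.12963, 0.148148, 0.083333, 0.106481 (working shown to 6 dp, full precision carried).
D = 0.12037² + 0.083333² + 0.092593² + 0.111111² + 0.125² + 0.12963² + 0.148148² + 0.083333² + 0.106481² = 0.014489 + 0.006944 + 0.008573 + 0.012346 + 0.015625 + 0.016804 + 0.021948 + 0.006944 + 0.011338 = 0.115012.
So 1 − D = 0.884988, i.e. 0.8850 to 4 decimal places.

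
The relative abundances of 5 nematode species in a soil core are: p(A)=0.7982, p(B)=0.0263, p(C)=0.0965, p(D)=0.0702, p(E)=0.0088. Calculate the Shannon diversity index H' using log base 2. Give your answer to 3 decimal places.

Each pᵢ log₂ pᵢ term (working shown to 5 dp, full precision carried): 0.7982×(-0.32518)=-0.25956, 0.0263×(-5.24879)=-0.13804, 0.0965×(-3.37333)=-0.32553, 0.0702×(-3.83239)=-0.26903, 0.0088×(-6.82828)=-0.06009.
Sum = -1.05225, so H' = 1.052.

1.052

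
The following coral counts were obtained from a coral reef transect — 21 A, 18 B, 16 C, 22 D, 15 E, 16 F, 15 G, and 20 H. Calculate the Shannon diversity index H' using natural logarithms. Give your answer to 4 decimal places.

2.0688

Total N = 21+18+16+22+15+16+15+20 = 143, so the proportions are 0.146853, 0.125874, 0.111888, 0.153846, 0.104895, 0.111888, 0.104895, 0.13986 (working shown to 6 dp, full precision carried).
Each pᵢ ln pᵢ term: 0.146853×(-1.918322)=-0.281712, 0.125874×(-2.072473)=-0.260871, 0.111888×(-2.190256)=-0.245064, 0.153846×(-1.871802)=-0.287970, 0.104895×(-2.254794)=-0.236517, 0.111888×(-2.190256)=-0.245064, 0.104895×(-2.254794)=-0.236517, 0.13986×(-1.967112)=-0.275121.
Sum = -2.068834, so H' = 2.0688.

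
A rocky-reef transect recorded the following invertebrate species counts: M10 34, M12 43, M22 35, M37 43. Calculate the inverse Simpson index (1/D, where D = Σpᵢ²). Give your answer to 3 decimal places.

3.952

Total N = 34+43+35+43 = 155, so the proportions are 0.2193548, 0.2774194, 0.2258065, 0.2774194 (working shown to 7 dp, full precision carried).
D = 0.2193548² + 0.2774194² + 0.2258065² + 0.2774194² = 0.0481165 + 0.0769615 + 0.0509886 + 0.0769615 = 0.2530281.
So 1/D = 3.95213, i.e. 3.952 to 3 decimal places.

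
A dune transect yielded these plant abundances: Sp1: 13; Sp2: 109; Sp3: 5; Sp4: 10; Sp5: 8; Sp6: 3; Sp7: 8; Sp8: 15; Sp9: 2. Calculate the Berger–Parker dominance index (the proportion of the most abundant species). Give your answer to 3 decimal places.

Total N = 13+109+5+10+8+3+8+15+2 = 173, so the proportions are 0.07514, 0.63006, 0.0289, 0.0578, 0.04624, 0.01734, 0.04624, 0.08671, 0.01156 (working shown to 5 dp, full precision carried).
The largest proportion is 0.63006, i.e. d = 0.630 to 3 decimal places.

0.630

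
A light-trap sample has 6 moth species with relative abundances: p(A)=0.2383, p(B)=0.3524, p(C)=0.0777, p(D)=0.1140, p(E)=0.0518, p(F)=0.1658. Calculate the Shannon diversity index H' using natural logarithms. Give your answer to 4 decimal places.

Each pᵢ ln pᵢ term (working shown to 6 dp, full precision carried): 0.2383×(-1.434225)=-0.341776, 0.3524×(-1.042988)=-0.367549, 0.0777×(-2.554900)=-0.198516, 0.114×(-2.171557)=-0.247557, 0.0518×(-2.960365)=-0.153347, 0.1658×(-1.796973)=-0.297938.
Sum = -1.606683, so H' = 1.6067.

1.6067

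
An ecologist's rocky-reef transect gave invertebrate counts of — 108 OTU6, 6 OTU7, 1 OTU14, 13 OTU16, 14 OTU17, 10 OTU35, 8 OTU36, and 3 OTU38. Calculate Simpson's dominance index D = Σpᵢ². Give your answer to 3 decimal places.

Total N = 108+6+1+13+14+10+8+3 = 163, so the proportions are 0.66258, 0.03681, 0.00613, 0.07975, 0.08589, 0.06135, 0.04908, 0.0184 (working shown to 5 dp, full precision carried).
D = 0.66258² + 0.03681² + 0.00613² + 0.07975² + 0.08589² + 0.06135² + 0.04908² + 0.0184² = 0.43901 + 0.00135 + 0.00004 + 0.00636 + 0.00738 + 0.00376 + 0.00241 + 0.00034 = 0.46065.
To 3 decimal places, D = 0.461.

0.461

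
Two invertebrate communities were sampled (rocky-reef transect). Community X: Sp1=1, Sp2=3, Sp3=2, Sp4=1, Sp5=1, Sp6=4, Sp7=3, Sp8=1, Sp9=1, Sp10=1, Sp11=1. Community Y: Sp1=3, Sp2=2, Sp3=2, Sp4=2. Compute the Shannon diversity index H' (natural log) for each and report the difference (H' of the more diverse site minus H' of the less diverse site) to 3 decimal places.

0.864

Community X: N=19, proportions 0.05263, 0.15789, 0.10526, 0.05263, 0.05263, 0.21053, 0.15789, 0.05263, 0.05263, 0.05263, 0.05263, giving H' = 2.23269 (working shown to 5 dp, full precision carried).
Community Y: N=9, proportions 0.33333, 0.22222, 0.22222, 0.22222, giving H' = 1.36892.
Difference = |2.23269 − 1.36892| = 0.86377, i.e. 0.864 to 3 decimal places.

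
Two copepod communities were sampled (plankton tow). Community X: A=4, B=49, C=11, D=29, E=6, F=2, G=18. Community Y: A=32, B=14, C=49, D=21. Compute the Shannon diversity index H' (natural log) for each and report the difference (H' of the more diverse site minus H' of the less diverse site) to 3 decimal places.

0.265

Community X: N=119, proportions 0.03361, 0.41176, 0.09244, 0.2437, 0.05042, 0.01681, 0.15126, giving H' = 1.54857 (working shown to 5 dp, full precision carried).
Community Y: N=116, proportions 0.27586, 0.12069, 0.42241, 0.18103, giving H' = 1.28390.
Difference = |1.54857 − 1.28390| = 0.26467, i.e. 0.265 to 3 decimal places.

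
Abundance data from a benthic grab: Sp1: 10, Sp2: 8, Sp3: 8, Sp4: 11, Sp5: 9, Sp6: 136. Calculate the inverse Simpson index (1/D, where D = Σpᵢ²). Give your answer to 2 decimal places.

Total N = 10+8+8+11+9+136 = 182, so the proportions are 0.05495, 0.04396, 0.04396, 0.06044, 0.04945, 0.74725 (working shown to 5 dp, full precision carried).
D = 0.05495² + 0.04396² + 0.04396² + 0.06044² + 0.04945² + 0.74725² = 0.00302 + 0.00193 + 0.00193 + 0.00365 + 0.00245 + 0.55839 = 0.57137.
So 1/D = 1.7502, i.e. 1.75 to 2 decimal places.

1.75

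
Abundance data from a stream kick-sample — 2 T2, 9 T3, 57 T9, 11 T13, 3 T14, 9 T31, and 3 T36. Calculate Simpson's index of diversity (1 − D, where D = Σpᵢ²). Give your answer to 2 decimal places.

Total N = 2+9+57+11+3+9+3 = 94, so the proportions are 0.0213, 0.0957, 0.6064, 0.117, 0.0319, 0.0957, 0.0319 (working shown to 4 dp, full precision carried).
D = 0.0213² + 0.0957² + 0.6064² + 0.117² + 0.0319² + 0.0957² + 0.0319² = 0.0005 + 0.0092 + 0.3677 + 0.0137 + 0.0010 + 0.0092 + 0.0010 = 0.4022.
So 1 − D = 0.5978, i.e. 0.60 to 2 decimal places.

0.60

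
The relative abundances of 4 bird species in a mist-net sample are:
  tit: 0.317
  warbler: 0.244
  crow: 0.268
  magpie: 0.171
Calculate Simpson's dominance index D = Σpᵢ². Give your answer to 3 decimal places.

0.261

D = 0.317² + 0.244² + 0.268² + 0.171² = 0.10049 + 0.05954 + 0.07182 + 0.02924 = 0.26109 (working shown to 5 dp, full precision carried).
To 3 decimal places, D = 0.261.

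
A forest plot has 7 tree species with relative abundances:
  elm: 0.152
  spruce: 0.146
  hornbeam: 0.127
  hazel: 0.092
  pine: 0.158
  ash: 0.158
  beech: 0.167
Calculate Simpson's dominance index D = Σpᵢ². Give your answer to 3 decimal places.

0.147

D = 0.152² + 0.146² + 0.127² + 0.092² + 0.158² + 0.158² + 0.167² = 0.02310 + 0.02132 + 0.01613 + 0.00846 + 0.02496 + 0.02496 + 0.02789 = 0.14683 (working shown to 5 dp, full precision carried).
To 3 decimal places, D = 0.147.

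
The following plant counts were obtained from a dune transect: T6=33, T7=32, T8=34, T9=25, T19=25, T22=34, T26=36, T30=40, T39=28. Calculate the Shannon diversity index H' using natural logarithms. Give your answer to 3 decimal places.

Total N = 33+32+34+25+25+34+36+40+28 = 287, so the proportions are 0.11498, 0.1115, 0.11847, 0.08711, 0.08711, 0.11847, 0.12544, 0.13937, 0.09756 (working shown to 5 dp, full precision carried).
Each pᵢ ln pᵢ term: 0.11498×(-2.16297)=-0.24870, 0.1115×(-2.19375)=-0.24460, 0.11847×(-2.13312)=-0.25270, 0.08711×(-2.44061)=-0.21260, 0.08711×(-2.44061)=-0.21260, 0.11847×(-2.13312)=-0.25270, 0.12544×(-2.07596)=-0.26040, 0.13937×(-1.97060)=-0.27465, 0.09756×(-2.32728)=-0.22705.
Sum = -2.18600, so H' = 2.186.

2.186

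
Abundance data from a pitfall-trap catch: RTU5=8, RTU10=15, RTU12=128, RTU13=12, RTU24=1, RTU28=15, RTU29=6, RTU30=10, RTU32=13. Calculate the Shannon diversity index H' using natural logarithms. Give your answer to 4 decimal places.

Total N = 8+15+128+12+1+15+6+10+13 = 208, so the proportions are 0.038462, 0.072115, 0.615385, 0.057692, 0.004808, 0.072115, 0.028846, 0.048077, 0.0625 (working shown to 6 dp, full precision carried).
Each pᵢ ln pᵢ term: 0.038462×(-3.258097)=-0.125311, 0.072115×(-2.629488)=-0.189627, 0.615385×(-0.485508)=-0.298774, 0.057692×(-2.852631)=-0.164575, 0.004808×(-5.337538)=-0.025661, 0.072115×(-2.629488)=-0.189627, 0.028846×(-3.545779)=-0.102282, 0.048077×(-3.034953)=-0.145911, 0.0625×(-2.772589)=-0.173287.
Sum = -1.415055, so H' = 1.4151.

1.4151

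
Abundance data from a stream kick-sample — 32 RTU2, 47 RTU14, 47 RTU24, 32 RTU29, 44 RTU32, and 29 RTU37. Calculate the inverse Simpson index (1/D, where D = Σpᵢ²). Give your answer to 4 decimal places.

Total N = 32+47+47+32+44+29 = 231, so the proportions are 0.13852814, 0.2034632, 0.2034632, 0.13852814, 0.19047619, 0.12554113 (working shown to 8 dp, full precision carried).
D = 0.13852814² + 0.2034632² + 0.2034632² + 0.13852814² + 0.19047619² + 0.12554113² = 0.01919005 + 0.04139728 + 0.04139728 + 0.01919005 + 0.03628118 + 0.01576057 = 0.17321639.
So 1/D = 5.773126, i.e. 5.7731 to 4 decimal places.

5.7731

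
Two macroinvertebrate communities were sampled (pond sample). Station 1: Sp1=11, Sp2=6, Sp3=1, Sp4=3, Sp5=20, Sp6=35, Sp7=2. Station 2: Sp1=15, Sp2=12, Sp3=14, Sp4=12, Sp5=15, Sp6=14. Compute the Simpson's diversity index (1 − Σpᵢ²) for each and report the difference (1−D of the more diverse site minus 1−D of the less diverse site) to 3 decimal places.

Station 1: N=78, proportions 0.14103, 0.07692, 0.01282, 0.03846, 0.25641, 0.44872, 0.02564, giving 1−D = 0.70480 (working shown to 5 dp, full precision carried).
Station 2: N=82, proportions 0.18293, 0.14634, 0.17073, 0.14634, 0.18293, 0.17073, giving 1−D = 0.83195.
Difference = |0.70480 − 0.83195| = 0.12715, i.e. 0.127 to 3 decimal places.

0.127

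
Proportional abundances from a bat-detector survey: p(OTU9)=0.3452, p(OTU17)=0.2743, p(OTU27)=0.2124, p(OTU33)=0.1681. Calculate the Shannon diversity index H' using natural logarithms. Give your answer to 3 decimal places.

1.351

Each pᵢ ln pᵢ term (working shown to 5 dp, full precision carried): 0.3452×(-1.06363)=-0.36717, 0.2743×(-1.29353)=-0.35482, 0.2124×(-1.54928)=-0.32907, 0.1681×(-1.78320)=-0.29976.
Sum = -1.35080, so H' = 1.351.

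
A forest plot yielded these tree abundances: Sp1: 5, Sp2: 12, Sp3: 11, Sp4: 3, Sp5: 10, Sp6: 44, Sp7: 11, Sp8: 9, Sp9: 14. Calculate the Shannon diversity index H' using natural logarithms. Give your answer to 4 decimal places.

Total N = 5+12+11+3+10+44+11+9+14 = 119, so the proportions are 0.042017, 0.10084, 0.092437, 0.02521, 0.084034, 0.369748, 0.092437, 0.07563, 0.117647 (working shown to 6 dp, full precision carried).
Each pᵢ ln pᵢ term: 0.042017×(-3.169686)=-0.133180, 0.10084×(-2.294217)=-0.231350, 0.092437×(-2.381228)=-0.220114, 0.02521×(-3.680511)=-0.092786, 0.084034×(-2.476538)=-0.208112, 0.369748×(-0.994934)=-0.367875, 0.092437×(-2.381228)=-0.220114, 0.07563×(-2.581899)=-0.195270, 0.117647×(-2.140066)=-0.251772.
Sum = -1.920572, so H' = 1.9206.

1.9206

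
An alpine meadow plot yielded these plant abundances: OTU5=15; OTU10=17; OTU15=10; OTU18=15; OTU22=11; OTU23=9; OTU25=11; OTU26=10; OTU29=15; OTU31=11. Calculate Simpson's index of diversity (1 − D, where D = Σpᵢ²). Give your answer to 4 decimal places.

Total N = 15+17+10+15+11+9+11+10+15+11 = 124, so the proportions are 0.120968, 0.137097, 0.080645, 0.120968, 0.08871, 0.072581, 0.08871, 0.080645, 0.120968, 0.08871 (working shown to 6 dp, full precision carried).
D = 0.120968² + 0.137097² + 0.080645² + 0.120968² + 0.08871² + 0.072581² + 0.08871² + 0.080645² + 0.120968² + 0.08871² = 0.014633 + 0.018796 + 0.006504 + 0.014633 + 0.007869 + 0.005268 + 0.007869 + 0.006504 + 0.014633 + 0.007869 = 0.104579.
So 1 − D = 0.895421, i.e. 0.8954 to 4 decimal places.

0.8954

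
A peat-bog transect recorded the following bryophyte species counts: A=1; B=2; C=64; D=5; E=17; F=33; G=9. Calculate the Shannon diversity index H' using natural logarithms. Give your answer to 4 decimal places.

1.3719

Total N = 1+2+64+5+17+33+9 = 131, so the proportions are 0.007634, 0.015267, 0.48855, 0.038168, 0.129771, 0.251908, 0.068702 (working shown to 6 dp, full precision carried).
Each pᵢ ln pᵢ term: 0.007634×(-4.875197)=-0.037215, 0.015267×(-4.182050)=-0.063848, 0.48855×(-0.716314)=-0.349955, 0.038168×(-3.265759)=-0.124647, 0.129771×(-2.041984)=-0.264990, 0.251908×(-1.378690)=-0.347304, 0.068702×(-2.677973)=-0.183983.
Sum = -1.371942, so H' = 1.3719.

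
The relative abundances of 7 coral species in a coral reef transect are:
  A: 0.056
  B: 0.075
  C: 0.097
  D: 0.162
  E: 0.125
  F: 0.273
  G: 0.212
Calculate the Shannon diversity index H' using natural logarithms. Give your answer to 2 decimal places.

Each pᵢ ln pᵢ term (working shown to 4 dp, full precision carried): 0.056×(-2.8824)=-0.1614, 0.075×(-2.5903)=-0.1943, 0.097×(-2.3330)=-0.2263, 0.162×(-1.8202)=-0.2949, 0.125×(-2.0794)=-0.2599, 0.273×(-1.2983)=-0.3544, 0.212×(-1.5512)=-0.3288.
Sum = -1.8201, so H' = 1.82.

1.82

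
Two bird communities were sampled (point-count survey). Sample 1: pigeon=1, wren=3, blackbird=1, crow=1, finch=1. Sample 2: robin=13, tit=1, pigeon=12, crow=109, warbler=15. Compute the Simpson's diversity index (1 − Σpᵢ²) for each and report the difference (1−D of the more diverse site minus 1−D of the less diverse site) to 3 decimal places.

Sample 1: N=7, proportions 0.14286, 0.42857, 0.14286, 0.14286, 0.14286, giving 1−D = 0.73469 (working shown to 5 dp, full precision carried).
Sample 2: N=150, proportions 0.08667, 0.00667, 0.08, 0.72667, 0.1, giving 1−D = 0.44800.
Difference = |0.73469 − 0.44800| = 0.28669, i.e. 0.287 to 3 decimal places.

0.287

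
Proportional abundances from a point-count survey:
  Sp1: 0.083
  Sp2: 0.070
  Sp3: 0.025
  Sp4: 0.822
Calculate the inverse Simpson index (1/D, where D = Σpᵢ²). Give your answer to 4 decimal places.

D = 0.083² + 0.07² + 0.025² + 0.822² = 0.0068890 + 0.0049000 + 0.0006250 + 0.6756840 = 0.6880980 (working shown to 7 dp, full precision carried).
So 1/D = 1.453281, i.e. 1.4533 to 4 decimal places.

1.4533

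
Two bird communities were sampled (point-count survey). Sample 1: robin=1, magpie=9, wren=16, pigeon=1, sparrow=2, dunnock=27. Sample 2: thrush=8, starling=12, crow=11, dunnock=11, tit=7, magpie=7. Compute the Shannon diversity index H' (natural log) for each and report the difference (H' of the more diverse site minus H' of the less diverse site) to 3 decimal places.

0.501

Sample 1: N=56, proportions 0.01786, 0.16071, 0.28571, 0.01786, 0.03571, 0.48214, giving H' = 1.26624 (working shown to 5 dp, full precision carried).
Sample 2: N=56, proportions 0.14286, 0.21429, 0.19643, 0.19643, 0.125, 0.125, giving H' = 1.76730.
Difference = |1.26624 − 1.76730| = 0.50106, i.e. 0.501 to 3 decimal places.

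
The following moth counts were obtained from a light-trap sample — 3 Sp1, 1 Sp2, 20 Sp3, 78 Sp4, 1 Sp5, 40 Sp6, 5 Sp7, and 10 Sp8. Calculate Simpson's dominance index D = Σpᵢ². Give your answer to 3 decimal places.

Total N = 3+1+20+78+1+40+5+10 = 158, so the proportions are 0.01899, 0.00633, 0.12658, 0.49367, 0.00633, 0.25316, 0.03165, 0.06329 (working shown to 5 dp, full precision carried).
D = 0.01899² + 0.00633² + 0.12658² + 0.49367² + 0.00633² + 0.25316² + 0.03165² + 0.06329² = 0.00036 + 0.00004 + 0.01602 + 0.24371 + 0.00004 + 0.06409 + 0.00100 + 0.00401 = 0.32927.
To 3 decimal places, D = 0.329.

0.329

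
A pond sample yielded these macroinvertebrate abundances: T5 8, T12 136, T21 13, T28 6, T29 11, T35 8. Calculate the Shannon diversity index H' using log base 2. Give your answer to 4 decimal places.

1.3893

Total N = 8+136+13+6+11+8 = 182, so the proportions are 0.043956, 0.747253, 0.071429, 0.032967, 0.06044, 0.043956 (working shown to 6 dp, full precision carried).
Each pᵢ log₂ pᵢ term: 0.043956×(-4.507795)=-0.198145, 0.747253×(-0.420332)=-0.314094, 0.071429×(-3.807355)=-0.271954, 0.032967×(-4.922832)=-0.162291, 0.06044×(-4.048363)=-0.244681, 0.043956×(-4.507795)=-0.198145.
Sum = -1.389310, so H' = 1.3893.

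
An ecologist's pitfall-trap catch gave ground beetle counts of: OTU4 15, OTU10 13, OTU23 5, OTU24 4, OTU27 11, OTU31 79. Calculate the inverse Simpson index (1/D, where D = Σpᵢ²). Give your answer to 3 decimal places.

Total N = 15+13+5+4+11+79 = 127, so the proportions are 0.11811, 0.102362, 0.03937, 0.031496, 0.086614, 0.622047 (working shown to 6 dp, full precision carried).
D = 0.11811² + 0.102362² + 0.03937² + 0.031496² + 0.086614² + 0.622047² = 0.013950 + 0.010478 + 0.001550 + 0.000992 + 0.007502 + 0.386943 = 0.421415.
So 1/D = 2.37296, i.e. 2.373 to 3 decimal places.

2.373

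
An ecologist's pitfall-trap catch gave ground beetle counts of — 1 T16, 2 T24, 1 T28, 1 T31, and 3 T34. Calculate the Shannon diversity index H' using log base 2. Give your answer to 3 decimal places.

Total N = 1+2+1+1+3 = 8, so the proportions are 0.125, 0.25, 0.125, 0.125, 0.375 (working shown to 5 dp, full precision carried).
Each pᵢ log₂ pᵢ term: 0.125×(-3.00000)=-0.37500, 0.25×(-2.00000)=-0.50000, 0.125×(-3.00000)=-0.37500, 0.125×(-3.00000)=-0.37500, 0.375×(-1.41504)=-0.53064.
Sum = -2.15564, so H' = 2.156.

2.156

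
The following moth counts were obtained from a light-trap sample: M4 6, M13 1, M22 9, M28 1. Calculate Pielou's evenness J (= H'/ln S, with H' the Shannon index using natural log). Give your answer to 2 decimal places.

Total N = 6+1+9+1 = 17, so the proportions are 0.3529, 0.0588, 0.5294, 0.0588 (working shown to 4 dp, full precision carried).
H' = −Σ pᵢ ln pᵢ = −((-0.3676) + (-0.1667) + (-0.3367) + (-0.1667)) = 1.0376.
With S = 4 species, ln S = 1.3863, so J = 1.0376/1.3863 = 0.7485, i.e. 0.75 to 2 decimal places.

0.75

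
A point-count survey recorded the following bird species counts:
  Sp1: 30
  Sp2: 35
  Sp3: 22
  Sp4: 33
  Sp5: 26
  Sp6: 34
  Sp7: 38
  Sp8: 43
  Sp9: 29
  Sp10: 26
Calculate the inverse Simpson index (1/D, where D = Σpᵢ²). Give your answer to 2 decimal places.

9.66

Total N = 30+35+22+33+26+34+38+43+29+26 = 316, so the proportions are 0.094937, 0.110759, 0.06962, 0.10443, 0.082278, 0.107595, 0.120253, 0.136076, 0.091772, 0.082278 (working shown to 6 dp, full precision carried).
D = 0.094937² + 0.110759² + 0.06962² + 0.10443² + 0.082278² + 0.107595² + 0.120253² + 0.136076² + 0.091772² + 0.082278² = 0.009013 + 0.012268 + 0.004847 + 0.010906 + 0.006770 + 0.011577 + 0.014461 + 0.018517 + 0.008422 + 0.006770 = 0.103549.
So 1/D = 9.6573, i.e. 9.66 to 2 decimal places.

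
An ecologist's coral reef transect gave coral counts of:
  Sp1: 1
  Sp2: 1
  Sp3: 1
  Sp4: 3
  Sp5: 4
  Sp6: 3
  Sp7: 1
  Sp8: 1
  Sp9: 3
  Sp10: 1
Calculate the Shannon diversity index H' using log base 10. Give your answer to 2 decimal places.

0.93

Total N = 1+1+1+3+4+3+1+1+3+1 = 19, so the proportions are 0.0526, 0.0526, 0.0526, 0.1579, 0.2105, 0.1579, 0.0526, 0.0526, 0.1579, 0.0526 (working shown to 4 dp, full precision carried).
Each pᵢ log₁₀ pᵢ term: 0.0526×(-1.2788)=-0.0673, 0.0526×(-1.2788)=-0.0673, 0.0526×(-1.2788)=-0.0673, 0.1579×(-0.8016)=-0.1266, 0.2105×(-0.6767)=-0.1425, 0.1579×(-0.8016)=-0.1266, 0.0526×(-1.2788)=-0.0673, 0.0526×(-1.2788)=-0.0673, 0.1579×(-0.8016)=-0.1266, 0.0526×(-1.2788)=-0.0673.
Sum = -0.9260, so H' = 0.93.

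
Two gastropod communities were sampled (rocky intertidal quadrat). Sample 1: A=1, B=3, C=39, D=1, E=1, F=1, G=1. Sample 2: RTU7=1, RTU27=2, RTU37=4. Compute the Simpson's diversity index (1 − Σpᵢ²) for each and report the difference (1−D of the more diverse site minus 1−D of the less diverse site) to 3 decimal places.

Sample 1: N=47, proportions 0.02128, 0.06383, 0.82979, 0.02128, 0.02128, 0.02128, 0.02128, giving 1−D = 0.30512 (working shown to 5 dp, full precision carried).
Sample 2: N=7, proportions 0.14286, 0.28571, 0.57143, giving 1−D = 0.57143.
Difference = |0.30512 − 0.57143| = 0.26631, i.e. 0.266 to 3 decimal places.

0.266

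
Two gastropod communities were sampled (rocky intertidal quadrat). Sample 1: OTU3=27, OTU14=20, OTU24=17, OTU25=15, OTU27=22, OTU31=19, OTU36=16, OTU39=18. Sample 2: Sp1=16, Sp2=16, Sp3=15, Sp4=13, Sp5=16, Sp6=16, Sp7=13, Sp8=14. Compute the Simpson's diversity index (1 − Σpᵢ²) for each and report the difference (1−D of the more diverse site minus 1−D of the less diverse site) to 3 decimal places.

Sample 1: N=154, proportions 0.17532, 0.12987, 0.11039, 0.0974, 0.14286, 0.12338, 0.1039, 0.11688, giving 1−D = 0.87064 (working shown to 5 dp, full precision carried).
Sample 2: N=119, proportions 0.13445, 0.13445, 0.12605, 0.10924, 0.13445, 0.13445, 0.10924, 0.11765, giving 1−D = 0.87409.
Difference = |0.87064 − 0.87409| = 0.00345, i.e. 0.003 to 3 decimal places.

0.003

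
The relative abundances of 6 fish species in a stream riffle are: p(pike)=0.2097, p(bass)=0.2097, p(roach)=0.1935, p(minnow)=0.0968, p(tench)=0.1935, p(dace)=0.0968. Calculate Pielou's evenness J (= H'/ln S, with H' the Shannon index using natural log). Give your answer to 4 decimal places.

H' = −Σ pᵢ ln pᵢ = −((-0.327568) + (-0.327568) + (-0.317819) + (-0.226038) + (-0.317819) + (-0.226038)) = 1.742851 (working shown to 6 dp, full precision carried).
With S = 6 species, ln S = 1.791759, so J = 1.742851/1.791759 = 0.972704, i.e. 0.9727 to 4 decimal places.

0.9727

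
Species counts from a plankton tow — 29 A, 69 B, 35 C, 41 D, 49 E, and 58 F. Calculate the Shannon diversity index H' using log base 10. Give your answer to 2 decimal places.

Total N = 29+69+35+41+49+58 = 281, so the proportions are 0.1032, 0.2456, 0.1246, 0.1459, 0.1744, 0.2064 (working shown to 4 dp, full precision carried).
Each pᵢ log₁₀ pᵢ term: 0.1032×(-0.9863)=-0.1018, 0.2456×(-0.6099)=-0.1498, 0.1246×(-0.9046)=-0.1127, 0.1459×(-0.8359)=-0.1220, 0.1744×(-0.7585)=-0.1323, 0.2064×(-0.6853)=-0.1414.
Sum = -0.7599, so H' = 0.76.

0.76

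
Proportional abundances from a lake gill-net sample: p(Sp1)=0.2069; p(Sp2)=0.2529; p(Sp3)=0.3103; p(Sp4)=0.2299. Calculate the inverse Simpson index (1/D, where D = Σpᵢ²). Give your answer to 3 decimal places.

3.908

D = 0.2069² + 0.2529² + 0.3103² + 0.2299² = 0.0428076 + 0.0639584 + 0.0962861 + 0.0528540 = 0.2559061 (working shown to 7 dp, full precision carried).
So 1/D = 3.90768, i.e. 3.908 to 3 decimal places.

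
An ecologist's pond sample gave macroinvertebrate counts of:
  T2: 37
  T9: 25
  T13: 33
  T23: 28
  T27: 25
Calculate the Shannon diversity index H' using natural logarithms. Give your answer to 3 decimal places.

1.597

Total N = 37+25+33+28+25 = 148, so the proportions are 0.25, 0.16892, 0.22297, 0.18919, 0.16892 (working shown to 5 dp, full precision carried).
Each pᵢ ln pᵢ term: 0.25×(-1.38629)=-0.34657, 0.16892×(-1.77834)=-0.30039, 0.22297×(-1.50070)=-0.33462, 0.18919×(-1.66501)=-0.31500, 0.16892×(-1.77834)=-0.30039.
Sum = -1.59698, so H' = 1.597.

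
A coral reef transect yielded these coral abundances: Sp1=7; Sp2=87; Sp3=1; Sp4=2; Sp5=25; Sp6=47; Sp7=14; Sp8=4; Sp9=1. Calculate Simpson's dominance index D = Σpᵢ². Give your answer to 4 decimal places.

Total N = 7+87+1+2+25+47+14+4+1 = 188, so the proportions are 0.037234, 0.462766, 0.005319, 0.010638, 0.132979, 0.25, 0.074468, 0.021277, 0.005319 (working shown to 6 dp, full precision carried).
D = 0.037234² + 0.462766² + 0.005319² + 0.010638² + 0.132979² + 0.25² + 0.074468² + 0.021277² + 0.005319² = 0.001386 + 0.214152 + 0.000028 + 0.000113 + 0.017683 + 0.062500 + 0.005545 + 0.000453 + 0.000028 = 0.301890.
To 4 decimal places, D = 0.3019.

0.3019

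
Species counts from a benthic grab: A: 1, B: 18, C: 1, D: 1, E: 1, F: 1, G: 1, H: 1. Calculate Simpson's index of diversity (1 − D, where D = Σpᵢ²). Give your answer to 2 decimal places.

Total N = 1+18+1+1+1+1+1+1 = 25, so the proportions are 0.04, 0.72, 0.04, 0.04, 0.04, 0.04, 0.04, 0.04 (working shown to 4 dp, full precision carried).
D = 0.04² + 0.72² + 0.04² + 0.04² + 0.04² + 0.04² + 0.04² + 0.04² = 0.0016 + 0.5184 + 0.0016 + 0.0016 + 0.0016 + 0.0016 + 0.0016 + 0.0016 = 0.5296.
So 1 − D = 0.4704, i.e. 0.47 to 2 decimal places.

0.47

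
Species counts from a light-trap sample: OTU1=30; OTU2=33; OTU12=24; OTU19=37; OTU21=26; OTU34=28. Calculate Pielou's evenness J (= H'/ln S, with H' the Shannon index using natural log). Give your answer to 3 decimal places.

Total N = 30+33+24+37+26+28 = 178, so the proportions are 0.16854, 0.18539, 0.13483, 0.20787, 0.14607, 0.1573 (working shown to 5 dp, full precision carried).
H' = −Σ pᵢ ln pᵢ = −((-0.30010) + (-0.31244) + (-0.27017) + (-0.32653) + (-0.28099) + (-0.29095)) = 1.78116.
With S = 6 species, ln S = 1.79176, so J = 1.78116/1.79176 = 0.99409, i.e. 0.994 to 3 decimal places.

0.994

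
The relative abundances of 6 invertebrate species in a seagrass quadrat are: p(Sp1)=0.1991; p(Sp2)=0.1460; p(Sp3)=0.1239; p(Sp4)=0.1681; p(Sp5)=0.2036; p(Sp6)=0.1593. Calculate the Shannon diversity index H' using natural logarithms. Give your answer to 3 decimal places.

Each pᵢ ln pᵢ term (working shown to 5 dp, full precision carried): 0.1991×(-1.61395)=-0.32134, 0.146×(-1.92415)=-0.28093, 0.1239×(-2.08828)=-0.25874, 0.1681×(-1.78320)=-0.29976, 0.2036×(-1.59160)=-0.32405, 0.1593×(-1.83697)=-0.29263.
Sum = -1.77743, so H' = 1.777.

1.777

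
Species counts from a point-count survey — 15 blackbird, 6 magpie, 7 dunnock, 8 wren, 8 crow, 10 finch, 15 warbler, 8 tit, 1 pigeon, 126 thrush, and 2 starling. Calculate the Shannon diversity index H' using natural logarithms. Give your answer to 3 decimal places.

Total N = 15+6+7+8+8+10+15+8+1+126+2 = 206, so the proportions are 0.07282, 0.02913, 0.03398, 0.03883, 0.03883, 0.04854, 0.07282, 0.03883, 0.00485, 0.61165, 0.00971 (working shown to 5 dp, full precision carried).
Each pᵢ ln pᵢ term: 0.07282×(-2.61983)=-0.19076, 0.02913×(-3.53612)=-0.10299, 0.03398×(-3.38197)=-0.11492, 0.03883×(-3.24843)=-0.12615, 0.03883×(-3.24843)=-0.12615, 0.04854×(-3.02529)=-0.14686, 0.07282×(-2.61983)=-0.19076, 0.03883×(-3.24843)=-0.12615, 0.00485×(-5.32788)=-0.02586, 0.61165×(-0.49159)=-0.30068, 0.00971×(-4.63473)=-0.04500.
Sum = -1.49630, so H' = 1.496.

1.496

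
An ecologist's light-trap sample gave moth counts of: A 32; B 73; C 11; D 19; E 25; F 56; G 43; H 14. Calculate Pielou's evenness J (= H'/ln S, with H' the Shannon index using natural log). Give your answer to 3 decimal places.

Total N = 32+73+11+19+25+56+43+14 = 273, so the proportions are 0.11722, 0.2674, 0.04029, 0.0696, 0.09158, 0.20513, 0.15751, 0.05128 (working shown to 5 dp, full precision carried).
H' = −Σ pᵢ ln pᵢ = −((-0.25128) + (-0.35270) + (-0.12940) + (-0.18548) + (-0.21892) + (-0.32495) + (-0.29112) + (-0.15233)) = 1.90618.
With S = 8 species, ln S = 2.07944, so J = 1.90618/2.07944 = 0.91668, i.e. 0.917 to 3 decimal places.

0.917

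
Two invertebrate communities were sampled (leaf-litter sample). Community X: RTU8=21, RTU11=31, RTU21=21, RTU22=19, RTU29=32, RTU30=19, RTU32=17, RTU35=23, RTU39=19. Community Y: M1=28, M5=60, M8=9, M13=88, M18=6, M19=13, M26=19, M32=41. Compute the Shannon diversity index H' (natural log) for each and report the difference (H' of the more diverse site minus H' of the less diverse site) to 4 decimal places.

Community X: N=202, proportions 0.10396, 0.153465, 0.10396, 0.094059, 0.158416, 0.094059, 0.084158, 0.113861, 0.094059, giving H' = 2.172916 (working shown to 6 dp, full precision carried).
Community Y: N=264, proportions 0.106061, 0.227273, 0.034091, 0.333333, 0.022727, 0.049242, 0.07197, 0.155303, giving H' = 1.768984.
Difference = |2.172916 − 1.768984| = 0.403932, i.e. 0.4039 to 4 decimal places.

0.4039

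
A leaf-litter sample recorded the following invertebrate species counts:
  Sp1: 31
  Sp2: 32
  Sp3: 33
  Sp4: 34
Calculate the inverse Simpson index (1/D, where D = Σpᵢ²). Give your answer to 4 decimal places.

Total N = 31+32+33+34 = 130, so the proportions are 0.23846154, 0.24615385, 0.25384615, 0.26153846 (working shown to 8 dp, full precision carried).
D = 0.23846154² + 0.24615385² + 0.25384615² + 0.26153846² = 0.05686391 + 0.06059172 + 0.06443787 + 0.06840237 = 0.25029586.
So 1/D = 3.995272, i.e. 3.9953 to 4 decimal places.

3.9953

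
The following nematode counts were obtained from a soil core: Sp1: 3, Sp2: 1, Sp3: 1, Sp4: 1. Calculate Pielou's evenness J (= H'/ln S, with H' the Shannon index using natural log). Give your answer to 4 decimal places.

Total N = 3+1+1+1 = 6, so the proportions are 0.5, 0.166667, 0.166667, 0.166667 (working shown to 6 dp, full precision carried).
H' = −Σ pᵢ ln pᵢ = −((-0.346574) + (-0.298627) + (-0.298627) + (-0.298627)) = 1.242453.
With S = 4 species, ln S = 1.386294, so J = 1.242453/1.386294 = 0.896241, i.e. 0.8962 to 4 decimal places.

0.8962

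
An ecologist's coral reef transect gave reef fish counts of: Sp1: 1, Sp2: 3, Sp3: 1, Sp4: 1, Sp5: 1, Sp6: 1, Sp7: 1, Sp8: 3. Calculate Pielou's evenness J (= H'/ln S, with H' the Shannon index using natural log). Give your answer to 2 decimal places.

0.93

Total N = 1+3+1+1+1+1+1+3 = 12, so the proportions are 0.0833, 0.25, 0.0833, 0.0833, 0.0833, 0.0833, 0.0833, 0.25 (working shown to 4 dp, full precision carried).
H' = −Σ pᵢ ln pᵢ = −((-0.2071) + (-0.3466) + (-0.2071) + (-0.2071) + (-0.2071) + (-0.2071) + (-0.2071) + (-0.3466)) = 1.9356.
With S = 8 species, ln S = 2.0794, so J = 1.9356/2.0794 = 0.9308, i.e. 0.93 to 2 decimal places.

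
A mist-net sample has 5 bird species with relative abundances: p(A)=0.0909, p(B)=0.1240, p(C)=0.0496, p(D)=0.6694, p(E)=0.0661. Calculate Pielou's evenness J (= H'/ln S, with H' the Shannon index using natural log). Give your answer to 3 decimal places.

H' = −Σ pᵢ ln pᵢ = −((-0.21798) + (-0.25885) + (-0.14899) + (-0.26868) + (-0.17957)) = 1.07406 (working shown to 5 dp, full precision carried).
With S = 5 species, ln S = 1.60944, so J = 1.07406/1.60944 = 0.66735, i.e. 0.667 to 3 decimal places.

0.667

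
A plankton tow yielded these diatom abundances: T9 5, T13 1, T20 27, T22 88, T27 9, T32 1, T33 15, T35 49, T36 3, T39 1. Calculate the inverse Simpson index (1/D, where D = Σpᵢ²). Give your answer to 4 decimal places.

3.5304

Total N = 5+1+27+88+9+1+15+49+3+1 = 199, so the proportions are 0.02512563, 0.00502513, 0.13567839, 0.44221106, 0.04522613, 0.00502513, 0.07537688, 0.24623116, 0.01507538, 0.00502513 (working shown to 8 dp, full precision carried).
D = 0.02512563² + 0.00502513² + 0.13567839² + 0.44221106² + 0.04522613² + 0.00502513² + 0.07537688² + 0.24623116² + 0.01507538² + 0.00502513² = 0.00063130 + 0.00002525 + 0.01840863 + 0.19555062 + 0.00204540 + 0.00002525 + 0.00568167 + 0.06062978 + 0.00022727 + 0.00002525 = 0.28325042.
So 1/D = 3.530445, i.e. 3.5304 to 4 decimal places.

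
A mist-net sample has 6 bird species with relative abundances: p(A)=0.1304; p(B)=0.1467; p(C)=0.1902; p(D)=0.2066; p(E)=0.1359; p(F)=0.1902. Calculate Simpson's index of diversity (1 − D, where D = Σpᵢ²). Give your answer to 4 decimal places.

D = 0.1304² + 0.1467² + 0.1902² + 0.2066² + 0.1359² + 0.1902² = 0.017004 + 0.021521 + 0.036176 + 0.042684 + 0.018469 + 0.036176 = 0.172030 (working shown to 6 dp, full precision carried).
So 1 − D = 0.827970, i.e. 0.8280 to 4 decimal places.

0.8280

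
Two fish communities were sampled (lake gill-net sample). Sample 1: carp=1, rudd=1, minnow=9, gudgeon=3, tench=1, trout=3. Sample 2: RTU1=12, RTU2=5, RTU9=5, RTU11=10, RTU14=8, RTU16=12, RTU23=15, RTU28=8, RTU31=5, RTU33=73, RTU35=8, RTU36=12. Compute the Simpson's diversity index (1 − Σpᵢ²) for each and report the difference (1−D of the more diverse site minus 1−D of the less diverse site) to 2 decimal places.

0.10

Sample 1: N=18, proportions 0.0556, 0.0556, 0.5, 0.1667, 0.0556, 0.1667, giving 1−D = 0.6852 (working shown to 4 dp, full precision carried).
Sample 2: N=173, proportions 0.0694, 0.0289, 0.0289, 0.0578, 0.0462, 0.0694, 0.0867, 0.0462, 0.0289, 0.422, 0.0462, 0.0694, giving 1−D = 0.7877.
Difference = |0.6852 − 0.7877| = 0.1025, i.e. 0.10 to 2 decimal places.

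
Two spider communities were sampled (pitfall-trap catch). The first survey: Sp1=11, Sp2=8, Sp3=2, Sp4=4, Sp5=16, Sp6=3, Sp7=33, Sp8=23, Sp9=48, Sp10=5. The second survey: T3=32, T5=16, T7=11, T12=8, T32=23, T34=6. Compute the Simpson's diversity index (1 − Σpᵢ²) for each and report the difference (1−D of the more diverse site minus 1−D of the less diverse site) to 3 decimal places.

The first survey: N=153, proportions 0.0719, 0.05229, 0.01307, 0.02614, 0.10458, 0.01961, 0.21569, 0.15033, 0.31373, 0.03268, giving 1−D = 0.81131 (working shown to 5 dp, full precision carried).
The second survey: N=96, proportions 0.33333, 0.16667, 0.11458, 0.08333, 0.23958, 0.0625, giving 1−D = 0.77973.
Difference = |0.81131 − 0.77973| = 0.03158, i.e. 0.032 to 3 decimal places.

0.032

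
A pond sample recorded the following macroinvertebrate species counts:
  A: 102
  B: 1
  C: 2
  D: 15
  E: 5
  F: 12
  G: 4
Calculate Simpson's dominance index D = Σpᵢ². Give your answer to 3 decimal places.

0.544

Total N = 102+1+2+15+5+12+4 = 141, so the proportions are 0.7234, 0.00709, 0.01418, 0.10638, 0.03546, 0.08511, 0.02837 (working shown to 5 dp, full precision carried).
D = 0.7234² + 0.00709² + 0.01418² + 0.10638² + 0.03546² + 0.08511² + 0.02837² = 0.52331 + 0.00005 + 0.00020 + 0.01132 + 0.00126 + 0.00724 + 0.00080 = 0.54419.
To 3 decimal places, D = 0.544.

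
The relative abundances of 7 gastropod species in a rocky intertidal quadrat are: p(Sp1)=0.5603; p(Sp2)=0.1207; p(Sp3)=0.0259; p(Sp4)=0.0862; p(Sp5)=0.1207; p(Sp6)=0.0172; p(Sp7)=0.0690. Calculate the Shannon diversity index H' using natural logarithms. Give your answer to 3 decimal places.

Each pᵢ ln pᵢ term (working shown to 5 dp, full precision carried): 0.5603×(-0.57928)=-0.32457, 0.1207×(-2.11445)=-0.25521, 0.0259×(-3.65351)=-0.09463, 0.0862×(-2.45109)=-0.21128, 0.1207×(-2.11445)=-0.25521, 0.0172×(-4.06285)=-0.06988, 0.069×(-2.67365)=-0.18448.
Sum = -1.39527, so H' = 1.395.

1.395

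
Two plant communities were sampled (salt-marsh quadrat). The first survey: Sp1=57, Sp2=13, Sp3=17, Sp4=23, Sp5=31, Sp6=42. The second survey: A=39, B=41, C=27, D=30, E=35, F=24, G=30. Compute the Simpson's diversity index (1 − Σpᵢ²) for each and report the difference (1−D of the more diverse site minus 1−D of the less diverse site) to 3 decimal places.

The first survey: N=183, proportions 0.31148, 0.07104, 0.0929, 0.12568, 0.1694, 0.22951, giving 1−D = 0.79214 (working shown to 5 dp, full precision carried).
The second survey: N=226, proportions 0.17257, 0.18142, 0.11947, 0.13274, 0.15487, 0.10619, 0.13274, giving 1−D = 0.85253.
Difference = |0.79214 − 0.85253| = 0.06039, i.e. 0.060 to 3 decimal places.

0.060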